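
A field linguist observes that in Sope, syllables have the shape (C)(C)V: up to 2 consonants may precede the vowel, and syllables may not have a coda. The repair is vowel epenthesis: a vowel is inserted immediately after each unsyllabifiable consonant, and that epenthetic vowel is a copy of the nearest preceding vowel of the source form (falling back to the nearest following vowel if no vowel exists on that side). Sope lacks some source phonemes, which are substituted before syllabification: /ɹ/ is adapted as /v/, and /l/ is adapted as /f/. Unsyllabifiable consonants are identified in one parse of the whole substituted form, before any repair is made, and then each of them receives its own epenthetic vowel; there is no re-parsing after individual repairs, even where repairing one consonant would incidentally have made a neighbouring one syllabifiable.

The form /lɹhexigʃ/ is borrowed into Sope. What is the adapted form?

Substitution: /l/ → /f/, /ɹ/ → /v/, giving /fvhexigʃ/.
Under (C)(C)V, the unsyllabifiable consonants are /f/, /g/, /ʃ/ (no codas are permitted; onsets may contain at most 2 consonants).
Each unlicensed consonant becomes the onset of a new syllable: /f/ → /fe/, /g/ → /gi/, /ʃ/ → /ʃi/.

fevhexigiʃi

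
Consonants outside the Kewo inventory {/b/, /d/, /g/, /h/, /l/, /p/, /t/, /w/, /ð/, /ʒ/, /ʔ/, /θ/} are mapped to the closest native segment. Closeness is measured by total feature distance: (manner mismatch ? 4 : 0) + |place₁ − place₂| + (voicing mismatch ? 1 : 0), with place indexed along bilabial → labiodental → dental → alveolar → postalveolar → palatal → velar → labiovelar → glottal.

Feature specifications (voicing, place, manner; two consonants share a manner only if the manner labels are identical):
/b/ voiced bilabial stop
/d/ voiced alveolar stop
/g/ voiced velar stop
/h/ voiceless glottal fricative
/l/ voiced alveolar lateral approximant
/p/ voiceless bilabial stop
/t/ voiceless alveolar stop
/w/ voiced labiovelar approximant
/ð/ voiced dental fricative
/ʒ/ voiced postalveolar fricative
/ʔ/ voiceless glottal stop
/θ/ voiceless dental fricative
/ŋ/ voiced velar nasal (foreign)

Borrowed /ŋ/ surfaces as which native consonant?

/g/ is closest: manner differs (nasal→stop, +4), place distance 0 (velar→velar), same voicing; total 4. Next closest is /w/ at distance 5.

g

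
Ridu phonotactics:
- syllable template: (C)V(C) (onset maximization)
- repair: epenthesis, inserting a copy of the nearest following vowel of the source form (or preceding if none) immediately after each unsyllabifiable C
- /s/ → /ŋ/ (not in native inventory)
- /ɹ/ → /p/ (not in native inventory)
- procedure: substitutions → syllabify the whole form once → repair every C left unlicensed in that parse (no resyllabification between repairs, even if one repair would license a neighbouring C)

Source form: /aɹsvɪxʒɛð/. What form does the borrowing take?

Substitution: /ɹ/ → /p/, /s/ → /ŋ/, giving /apŋvɪxʒɛð/.
Under (C)V(C), the unsyllabifiable consonants are /ŋ/ (at most one coda consonant is licensed; onsets are limited to one consonant).
Epenthesis after each stranded consonant: /ŋ/ → /ŋɪ/.

apŋɪvɪxʒɛð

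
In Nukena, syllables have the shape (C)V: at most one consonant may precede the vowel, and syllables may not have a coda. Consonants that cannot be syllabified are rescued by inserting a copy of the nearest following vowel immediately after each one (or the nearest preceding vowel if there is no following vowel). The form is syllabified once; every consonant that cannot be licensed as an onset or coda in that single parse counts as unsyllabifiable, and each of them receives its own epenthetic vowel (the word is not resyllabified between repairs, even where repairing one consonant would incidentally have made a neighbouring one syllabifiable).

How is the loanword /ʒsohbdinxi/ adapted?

Syllabifying with onset maximization leaves /ʒ/, /h/, /b/, /n/ stranded (no codas are permitted; onsets are limited to one consonant).
Each unlicensed consonant becomes the onset of a new syllable: /ʒ/ → /ʒo/, /h/ → /hi/, /b/ → /bi/, /n/ → /ni/.

ʒosohibidinixi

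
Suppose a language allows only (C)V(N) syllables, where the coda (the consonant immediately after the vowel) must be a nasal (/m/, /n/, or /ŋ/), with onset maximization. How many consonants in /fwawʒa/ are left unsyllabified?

The consonants /f/, /w/ cannot be parsed into a legal (C)V(N) syllable (only a nasal (/m/, /n/, or /ŋ/) is licensed in coda position; onsets are limited to one consonant).

2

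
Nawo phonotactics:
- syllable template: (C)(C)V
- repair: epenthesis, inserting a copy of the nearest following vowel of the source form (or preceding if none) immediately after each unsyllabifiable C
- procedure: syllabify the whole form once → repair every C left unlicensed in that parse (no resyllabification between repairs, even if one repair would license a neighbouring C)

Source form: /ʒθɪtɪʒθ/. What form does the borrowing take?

Syllabifying with onset maximization leaves /ʒ/, /θ/ stranded (no codas are permitted; onsets may contain at most 2 consonants).
Each unlicensed consonant becomes the onset of a new syllable: /ʒ/ → /ʒɪ/, /θ/ → /θɪ/.

ʒθɪtɪʒɪθɪ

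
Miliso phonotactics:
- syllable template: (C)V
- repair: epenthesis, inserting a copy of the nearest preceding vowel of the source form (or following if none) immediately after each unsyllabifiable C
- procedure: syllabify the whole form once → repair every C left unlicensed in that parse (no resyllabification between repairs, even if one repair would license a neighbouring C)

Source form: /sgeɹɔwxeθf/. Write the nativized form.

The consonants /s/, /w/, /θ/, /f/ cannot be parsed into a legal (C)V syllable (no codas are permitted; onsets are limited to one consonant).
Epenthesis after each stranded consonant: /s/ → /se/, /w/ → /wɔ/, /θ/ → /θe/, /f/ → /fe/.

segeɹɔwɔxeθefe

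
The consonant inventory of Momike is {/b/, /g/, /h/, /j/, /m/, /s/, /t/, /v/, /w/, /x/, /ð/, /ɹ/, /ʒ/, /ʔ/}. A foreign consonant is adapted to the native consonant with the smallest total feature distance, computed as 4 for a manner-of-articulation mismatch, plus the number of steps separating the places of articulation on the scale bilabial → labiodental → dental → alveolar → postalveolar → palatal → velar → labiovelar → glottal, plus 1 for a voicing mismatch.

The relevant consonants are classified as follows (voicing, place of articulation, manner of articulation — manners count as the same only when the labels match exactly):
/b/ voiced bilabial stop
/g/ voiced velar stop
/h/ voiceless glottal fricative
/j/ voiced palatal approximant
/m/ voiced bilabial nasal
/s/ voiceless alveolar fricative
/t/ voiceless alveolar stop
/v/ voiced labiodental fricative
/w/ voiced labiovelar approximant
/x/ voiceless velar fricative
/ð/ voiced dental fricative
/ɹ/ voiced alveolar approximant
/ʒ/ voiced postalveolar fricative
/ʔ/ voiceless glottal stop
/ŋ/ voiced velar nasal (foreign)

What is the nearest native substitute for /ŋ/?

g

/g/ is closest: manner differs (nasal→stop, +4), place distance 0 (velar→velar), same voicing; total 4. Next closest is /j/ at distance 5.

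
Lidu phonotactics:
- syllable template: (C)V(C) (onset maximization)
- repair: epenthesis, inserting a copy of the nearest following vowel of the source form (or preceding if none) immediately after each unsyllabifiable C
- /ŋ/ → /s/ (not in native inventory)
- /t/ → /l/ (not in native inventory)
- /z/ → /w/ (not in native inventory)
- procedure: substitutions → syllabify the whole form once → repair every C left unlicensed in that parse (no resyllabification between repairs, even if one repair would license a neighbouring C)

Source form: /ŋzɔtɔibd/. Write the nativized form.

Substitution: /ŋ/ → /s/, /z/ → /w/, /t/ → /l/, giving /swɔlɔibd/.
Syllabifying with onset maximization leaves /s/, /d/ stranded (at most one coda consonant is licensed; onsets are limited to one consonant).
Each unlicensed consonant becomes the onset of a new syllable: /s/ → /sɔ/, /d/ → /di/.

sɔwɔlɔibdi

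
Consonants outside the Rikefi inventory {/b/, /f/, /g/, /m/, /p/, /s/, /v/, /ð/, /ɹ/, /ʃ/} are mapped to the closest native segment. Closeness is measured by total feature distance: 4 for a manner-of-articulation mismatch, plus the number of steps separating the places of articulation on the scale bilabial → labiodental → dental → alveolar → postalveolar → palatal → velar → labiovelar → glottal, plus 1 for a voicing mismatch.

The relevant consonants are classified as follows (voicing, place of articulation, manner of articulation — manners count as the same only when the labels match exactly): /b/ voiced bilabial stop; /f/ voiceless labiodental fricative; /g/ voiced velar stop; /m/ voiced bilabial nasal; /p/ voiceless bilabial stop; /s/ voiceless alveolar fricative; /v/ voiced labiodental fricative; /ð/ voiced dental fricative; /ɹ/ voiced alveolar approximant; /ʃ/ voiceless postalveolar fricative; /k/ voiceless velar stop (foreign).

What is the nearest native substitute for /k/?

/g/ is closest: same manner (stop), place distance 0 (velar→velar), voicing differs (+1); total 1. Next closest is /p/ at distance 6.

g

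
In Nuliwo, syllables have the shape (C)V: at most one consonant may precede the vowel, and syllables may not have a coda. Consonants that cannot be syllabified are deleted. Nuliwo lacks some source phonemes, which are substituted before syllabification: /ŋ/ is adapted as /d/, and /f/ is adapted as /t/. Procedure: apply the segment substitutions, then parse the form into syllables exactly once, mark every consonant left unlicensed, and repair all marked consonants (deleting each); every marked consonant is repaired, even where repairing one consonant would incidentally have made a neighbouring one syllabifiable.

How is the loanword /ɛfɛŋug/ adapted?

Substitution: /f/ → /t/, /ŋ/ → /d/, giving /ɛtɛdug/.
Under (C)V, the unsyllabifiable consonants are /g/ (no codas are permitted; onsets are limited to one consonant).
Deletion applies to /g/.

ɛtɛdu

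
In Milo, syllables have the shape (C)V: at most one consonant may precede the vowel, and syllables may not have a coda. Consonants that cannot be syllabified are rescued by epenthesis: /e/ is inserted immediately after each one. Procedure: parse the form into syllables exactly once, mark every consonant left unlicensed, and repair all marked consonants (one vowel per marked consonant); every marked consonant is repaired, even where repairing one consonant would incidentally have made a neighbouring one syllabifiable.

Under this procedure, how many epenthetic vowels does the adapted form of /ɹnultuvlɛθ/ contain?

The unsyllabifiable consonants are /ɹ/, /l/, /v/, /θ/; each receives one epenthetic vowel.

4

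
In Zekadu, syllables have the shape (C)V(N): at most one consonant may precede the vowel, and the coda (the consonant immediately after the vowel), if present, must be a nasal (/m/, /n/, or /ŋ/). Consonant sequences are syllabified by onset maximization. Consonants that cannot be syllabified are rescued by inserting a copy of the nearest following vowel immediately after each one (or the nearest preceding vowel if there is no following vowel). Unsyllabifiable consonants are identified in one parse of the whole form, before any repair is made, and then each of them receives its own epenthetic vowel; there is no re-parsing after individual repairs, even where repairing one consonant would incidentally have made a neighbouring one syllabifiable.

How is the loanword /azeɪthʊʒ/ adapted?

The consonants /t/, /ʒ/ cannot be parsed into a legal (C)V(N) syllable (only a nasal (/m/, /n/, or /ŋ/) is licensed in coda position; onsets are limited to one consonant).
Inserting the epenthetic vowel yields /t/ → /tʊ/, /ʒ/ → /ʒʊ/.

azeɪtʊhʊʒʊ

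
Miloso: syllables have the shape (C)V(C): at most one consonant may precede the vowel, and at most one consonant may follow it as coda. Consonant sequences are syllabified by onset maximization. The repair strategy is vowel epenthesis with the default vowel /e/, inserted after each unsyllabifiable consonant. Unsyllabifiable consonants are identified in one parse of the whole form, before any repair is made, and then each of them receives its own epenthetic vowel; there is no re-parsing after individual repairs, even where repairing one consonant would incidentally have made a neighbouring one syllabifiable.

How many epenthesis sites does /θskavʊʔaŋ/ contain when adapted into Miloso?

2

The unsyllabifiable consonants are /θ/, /s/; each receives one epenthetic vowel.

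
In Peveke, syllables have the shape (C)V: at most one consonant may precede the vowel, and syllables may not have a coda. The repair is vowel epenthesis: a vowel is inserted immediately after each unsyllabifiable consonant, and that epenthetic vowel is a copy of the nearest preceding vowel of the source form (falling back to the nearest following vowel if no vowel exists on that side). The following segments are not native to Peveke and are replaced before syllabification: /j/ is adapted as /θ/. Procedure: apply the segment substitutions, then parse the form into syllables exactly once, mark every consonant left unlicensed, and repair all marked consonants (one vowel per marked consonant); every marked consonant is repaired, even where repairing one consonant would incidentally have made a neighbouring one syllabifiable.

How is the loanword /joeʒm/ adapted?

θoeʒeme

Substitution: /j/ → /θ/, giving /θoeʒm/.
Syllabifying with onset maximization leaves /ʒ/, /m/ stranded (no codas are permitted; onsets are limited to one consonant).
Inserting the epenthetic vowel yields /ʒ/ → /ʒe/, /m/ → /me/.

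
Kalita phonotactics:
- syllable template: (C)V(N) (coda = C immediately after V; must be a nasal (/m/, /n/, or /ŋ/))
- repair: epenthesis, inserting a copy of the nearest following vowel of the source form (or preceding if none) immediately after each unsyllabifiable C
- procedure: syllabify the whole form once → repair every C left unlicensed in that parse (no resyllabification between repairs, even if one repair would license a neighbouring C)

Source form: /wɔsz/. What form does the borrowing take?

Under (C)V(N), the unsyllabifiable consonants are /s/, /z/ (only a nasal (/m/, /n/, or /ŋ/) is licensed in coda position; onsets are limited to one consonant).
Inserting the epenthetic vowel yields /s/ → /sɔ/, /z/ → /zɔ/.

wɔsɔzɔ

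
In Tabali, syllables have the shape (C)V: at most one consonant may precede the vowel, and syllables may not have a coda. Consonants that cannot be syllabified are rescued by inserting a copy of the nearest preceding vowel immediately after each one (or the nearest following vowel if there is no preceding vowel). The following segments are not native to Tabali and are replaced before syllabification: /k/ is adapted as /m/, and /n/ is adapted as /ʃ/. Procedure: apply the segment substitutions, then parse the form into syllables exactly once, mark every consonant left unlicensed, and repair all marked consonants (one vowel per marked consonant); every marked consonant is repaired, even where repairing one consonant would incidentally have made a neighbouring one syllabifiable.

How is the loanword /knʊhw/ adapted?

mʊʃʊhʊwʊ

Substitution: /k/ → /m/, /n/ → /ʃ/, giving /mʃʊhw/.
Under (C)V, the unsyllabifiable consonants are /m/, /h/, /w/ (no codas are permitted; onsets are limited to one consonant).
Each unlicensed consonant becomes the onset of a new syllable: /m/ → /mʊ/, /h/ → /hʊ/, /w/ → /wʊ/.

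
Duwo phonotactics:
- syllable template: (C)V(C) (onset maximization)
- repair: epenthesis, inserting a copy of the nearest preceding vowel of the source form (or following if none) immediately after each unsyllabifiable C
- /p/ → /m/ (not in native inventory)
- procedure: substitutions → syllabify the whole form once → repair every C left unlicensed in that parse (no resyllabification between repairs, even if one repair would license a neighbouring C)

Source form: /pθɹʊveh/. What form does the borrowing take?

mʊθʊɹʊveh

Substitution: /p/ → /m/, giving /mθɹʊveh/.
Syllabifying with onset maximization leaves /m/, /θ/ stranded (at most one coda consonant is licensed; onsets are limited to one consonant).
Inserting the epenthetic vowel yields /m/ → /mʊ/, /θ/ → /θʊ/.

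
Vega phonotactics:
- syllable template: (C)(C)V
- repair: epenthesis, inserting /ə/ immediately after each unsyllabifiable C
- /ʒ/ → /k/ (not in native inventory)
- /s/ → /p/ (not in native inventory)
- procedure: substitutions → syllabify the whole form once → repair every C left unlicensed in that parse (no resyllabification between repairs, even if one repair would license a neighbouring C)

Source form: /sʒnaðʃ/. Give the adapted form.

Substitution: /s/ → /p/, /ʒ/ → /k/, giving /pknaðʃ/.
Under (C)(C)V, the unsyllabifiable consonants are /p/, /ð/, /ʃ/ (no codas are permitted; onsets may contain at most 2 consonants).
Inserting the epenthetic vowel yields /p/ → /pə/, /ð/ → /ðə/, /ʃ/ → /ʃə/.

pəknaðəʃə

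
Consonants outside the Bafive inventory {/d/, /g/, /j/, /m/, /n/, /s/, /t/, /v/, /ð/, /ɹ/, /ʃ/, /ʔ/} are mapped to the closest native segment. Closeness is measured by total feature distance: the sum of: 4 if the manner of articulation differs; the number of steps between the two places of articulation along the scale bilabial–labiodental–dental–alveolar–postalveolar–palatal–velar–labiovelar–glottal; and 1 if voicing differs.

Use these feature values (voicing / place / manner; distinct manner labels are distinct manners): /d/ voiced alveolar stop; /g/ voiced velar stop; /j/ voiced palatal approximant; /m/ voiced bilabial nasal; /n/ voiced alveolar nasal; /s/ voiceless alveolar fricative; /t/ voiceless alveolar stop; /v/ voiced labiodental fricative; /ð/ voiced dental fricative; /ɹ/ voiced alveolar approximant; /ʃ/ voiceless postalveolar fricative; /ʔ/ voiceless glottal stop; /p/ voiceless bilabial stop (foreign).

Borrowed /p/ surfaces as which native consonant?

/t/ is closest: same manner (stop), place distance 3 (bilabial→alveolar), same voicing; total 3. Next closest is /d/ at distance 4.

t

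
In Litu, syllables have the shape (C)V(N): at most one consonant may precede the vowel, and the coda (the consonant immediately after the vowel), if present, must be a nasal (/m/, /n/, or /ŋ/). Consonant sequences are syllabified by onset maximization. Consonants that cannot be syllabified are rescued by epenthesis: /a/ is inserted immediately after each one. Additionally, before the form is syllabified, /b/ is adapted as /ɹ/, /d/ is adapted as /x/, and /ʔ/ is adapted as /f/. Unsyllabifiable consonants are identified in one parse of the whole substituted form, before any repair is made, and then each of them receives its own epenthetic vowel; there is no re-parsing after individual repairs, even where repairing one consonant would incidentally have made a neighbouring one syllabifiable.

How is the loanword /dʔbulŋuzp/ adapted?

Substitution: /d/ → /x/, /ʔ/ → /f/, /b/ → /ɹ/, giving /xfɹulŋuzp/.
Syllabifying with onset maximization leaves /x/, /f/, /l/, /z/, /p/ stranded (only a nasal (/m/, /n/, or /ŋ/) is licensed in coda position; onsets are limited to one consonant).
Each unlicensed consonant becomes the onset of a new syllable: /x/ → /xa/, /f/ → /fa/, /l/ → /la/, /z/ → /za/, /p/ → /pa/.

xafaɹulaŋuzapa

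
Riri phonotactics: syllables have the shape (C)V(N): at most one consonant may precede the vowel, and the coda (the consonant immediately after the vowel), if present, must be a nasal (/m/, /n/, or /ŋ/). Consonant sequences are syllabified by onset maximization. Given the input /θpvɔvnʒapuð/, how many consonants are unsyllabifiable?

5

The consonants /θ/, /p/, /v/, /n/, /ð/ cannot be parsed into a legal (C)V(N) syllable (only a nasal (/m/, /n/, or /ŋ/) is licensed in coda position; onsets are limited to one consonant).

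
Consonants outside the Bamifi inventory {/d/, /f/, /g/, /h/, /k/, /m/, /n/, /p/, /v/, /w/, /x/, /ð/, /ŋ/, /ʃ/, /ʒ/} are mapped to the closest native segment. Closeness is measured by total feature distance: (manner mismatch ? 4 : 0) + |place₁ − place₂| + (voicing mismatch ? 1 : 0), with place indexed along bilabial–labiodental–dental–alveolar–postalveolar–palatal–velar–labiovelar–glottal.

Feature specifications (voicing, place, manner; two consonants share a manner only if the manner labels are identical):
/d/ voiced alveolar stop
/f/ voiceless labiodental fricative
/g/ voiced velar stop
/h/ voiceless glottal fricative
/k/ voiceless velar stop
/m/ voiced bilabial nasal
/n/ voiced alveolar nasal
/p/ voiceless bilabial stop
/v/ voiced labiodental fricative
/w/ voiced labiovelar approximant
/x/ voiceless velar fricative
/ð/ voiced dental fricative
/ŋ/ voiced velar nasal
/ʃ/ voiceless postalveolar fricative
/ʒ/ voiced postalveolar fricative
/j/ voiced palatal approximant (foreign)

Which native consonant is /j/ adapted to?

/w/ is closest: same manner (approximant), place distance 2 (palatal→labiovelar), same voicing; total 2. Next closest is /g/ at distance 5.

w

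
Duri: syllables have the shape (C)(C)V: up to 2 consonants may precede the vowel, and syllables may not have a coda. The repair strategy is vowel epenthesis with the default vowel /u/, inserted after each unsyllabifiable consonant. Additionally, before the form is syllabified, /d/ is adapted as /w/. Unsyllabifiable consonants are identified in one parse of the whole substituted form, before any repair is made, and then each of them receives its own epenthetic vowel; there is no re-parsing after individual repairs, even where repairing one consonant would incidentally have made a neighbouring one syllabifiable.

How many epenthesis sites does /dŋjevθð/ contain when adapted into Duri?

4

After substitution the input is /wŋjevθð/.
The unsyllabifiable consonants are /w/, /v/, /θ/, /ð/; each receives one epenthetic vowel.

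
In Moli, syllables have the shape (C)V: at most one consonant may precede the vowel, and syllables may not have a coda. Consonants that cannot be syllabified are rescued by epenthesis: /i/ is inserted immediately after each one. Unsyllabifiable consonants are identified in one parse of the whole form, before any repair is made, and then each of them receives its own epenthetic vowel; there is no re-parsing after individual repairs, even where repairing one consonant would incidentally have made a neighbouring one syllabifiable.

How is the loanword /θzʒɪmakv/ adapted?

Syllabifying with onset maximization leaves /θ/, /z/, /k/, /v/ stranded (no codas are permitted; onsets are limited to one consonant).
Inserting the epenthetic vowel yields /θ/ → /θi/, /z/ → /zi/, /k/ → /ki/, /v/ → /vi/.

θiziʒɪmakivi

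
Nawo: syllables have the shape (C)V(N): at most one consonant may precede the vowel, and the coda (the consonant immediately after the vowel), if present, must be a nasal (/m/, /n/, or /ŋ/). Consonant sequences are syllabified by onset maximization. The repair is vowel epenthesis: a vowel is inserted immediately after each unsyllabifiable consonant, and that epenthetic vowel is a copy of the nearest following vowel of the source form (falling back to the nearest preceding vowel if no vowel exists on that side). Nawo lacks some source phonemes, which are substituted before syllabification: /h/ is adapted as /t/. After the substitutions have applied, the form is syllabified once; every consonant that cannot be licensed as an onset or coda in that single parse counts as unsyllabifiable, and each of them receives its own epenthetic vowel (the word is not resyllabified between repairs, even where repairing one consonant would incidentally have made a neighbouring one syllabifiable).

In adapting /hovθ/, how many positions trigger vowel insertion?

After substitution the input is /tovθ/.
The unsyllabifiable consonants are /v/, /θ/; each receives one epenthetic vowel.

2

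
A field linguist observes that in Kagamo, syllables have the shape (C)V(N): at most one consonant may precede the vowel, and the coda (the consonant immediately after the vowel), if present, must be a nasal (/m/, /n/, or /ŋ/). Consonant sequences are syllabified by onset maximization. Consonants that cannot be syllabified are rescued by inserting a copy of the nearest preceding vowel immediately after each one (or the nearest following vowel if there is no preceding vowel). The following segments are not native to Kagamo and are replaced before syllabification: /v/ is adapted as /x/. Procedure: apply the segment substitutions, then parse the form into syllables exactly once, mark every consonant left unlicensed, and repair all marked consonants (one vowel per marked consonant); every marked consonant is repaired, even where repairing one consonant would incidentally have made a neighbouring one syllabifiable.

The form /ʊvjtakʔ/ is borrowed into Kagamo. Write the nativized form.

Substitution: /v/ → /x/, giving /ʊxjtakʔ/.
The consonants /x/, /j/, /k/, /ʔ/ cannot be parsed into a legal (C)V(N) syllable (only a nasal (/m/, /n/, or /ŋ/) is licensed in coda position; onsets are limited to one consonant).
Epenthesis after each stranded consonant: /x/ → /xʊ/, /j/ → /jʊ/, /k/ → /ka/, /ʔ/ → /ʔa/.

ʊxʊjʊtakaʔa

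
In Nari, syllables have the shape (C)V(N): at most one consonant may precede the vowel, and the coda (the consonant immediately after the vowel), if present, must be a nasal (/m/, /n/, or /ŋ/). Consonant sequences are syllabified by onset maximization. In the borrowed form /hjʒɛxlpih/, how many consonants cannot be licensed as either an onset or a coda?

5

The consonants /h/, /j/, /x/, /l/, /h/ cannot be parsed into a legal (C)V(N) syllable (only a nasal (/m/, /n/, or /ŋ/) is licensed in coda position; onsets are limited to one consonant).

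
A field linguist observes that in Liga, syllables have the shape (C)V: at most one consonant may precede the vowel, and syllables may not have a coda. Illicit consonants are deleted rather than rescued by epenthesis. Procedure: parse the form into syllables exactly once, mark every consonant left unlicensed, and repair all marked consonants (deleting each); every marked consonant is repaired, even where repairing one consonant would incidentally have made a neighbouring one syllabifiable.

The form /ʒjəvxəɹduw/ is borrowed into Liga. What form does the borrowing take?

Syllabifying with onset maximization leaves /ʒ/, /v/, /ɹ/, /w/ stranded (no codas are permitted; onsets are limited to one consonant).
Deleting the stranded consonants removes /ʒ/, /v/, /ɹ/, /w/.

jəxədu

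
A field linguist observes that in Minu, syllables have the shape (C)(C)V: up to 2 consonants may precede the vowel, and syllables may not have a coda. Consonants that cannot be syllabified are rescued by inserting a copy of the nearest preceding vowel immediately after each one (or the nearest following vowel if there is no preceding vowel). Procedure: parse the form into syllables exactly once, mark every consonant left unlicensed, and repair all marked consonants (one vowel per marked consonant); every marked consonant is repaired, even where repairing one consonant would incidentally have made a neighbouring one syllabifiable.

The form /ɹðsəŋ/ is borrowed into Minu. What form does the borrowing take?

ɹəðsəŋə

Under (C)(C)V, the unsyllabifiable consonants are /ɹ/, /ŋ/ (no codas are permitted; onsets may contain at most 2 consonants).
Epenthesis after each stranded consonant: /ɹ/ → /ɹə/, /ŋ/ → /ŋə/.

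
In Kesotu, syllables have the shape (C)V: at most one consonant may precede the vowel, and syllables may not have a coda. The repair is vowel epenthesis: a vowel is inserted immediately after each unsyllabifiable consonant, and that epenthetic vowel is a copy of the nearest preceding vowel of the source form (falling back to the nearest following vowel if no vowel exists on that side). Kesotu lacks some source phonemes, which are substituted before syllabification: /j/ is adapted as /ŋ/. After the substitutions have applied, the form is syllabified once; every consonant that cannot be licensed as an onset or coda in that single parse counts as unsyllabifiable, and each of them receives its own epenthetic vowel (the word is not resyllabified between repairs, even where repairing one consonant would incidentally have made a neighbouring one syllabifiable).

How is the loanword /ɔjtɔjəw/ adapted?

ɔŋɔtɔŋəwə

Substitution: /j/ → /ŋ/, giving /ɔŋtɔŋəw/.
Under (C)V, the unsyllabifiable consonants are /ŋ/, /w/ (no codas are permitted; onsets are limited to one consonant).
Inserting the epenthetic vowel yields /ŋ/ → /ŋɔ/, /w/ → /wə/.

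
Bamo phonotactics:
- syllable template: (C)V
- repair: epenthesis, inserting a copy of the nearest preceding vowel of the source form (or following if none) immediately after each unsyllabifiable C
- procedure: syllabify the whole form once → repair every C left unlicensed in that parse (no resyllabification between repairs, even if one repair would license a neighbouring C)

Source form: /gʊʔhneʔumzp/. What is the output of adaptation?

Under (C)V, the unsyllabifiable consonants are /ʔ/, /h/, /m/, /z/, /p/ (no codas are permitted; onsets are limited to one consonant).
Inserting the epenthetic vowel yields /ʔ/ → /ʔʊ/, /h/ → /hʊ/, /m/ → /mu/, /z/ → /zu/, /p/ → /pu/.

gʊʔʊhʊneʔumuzupu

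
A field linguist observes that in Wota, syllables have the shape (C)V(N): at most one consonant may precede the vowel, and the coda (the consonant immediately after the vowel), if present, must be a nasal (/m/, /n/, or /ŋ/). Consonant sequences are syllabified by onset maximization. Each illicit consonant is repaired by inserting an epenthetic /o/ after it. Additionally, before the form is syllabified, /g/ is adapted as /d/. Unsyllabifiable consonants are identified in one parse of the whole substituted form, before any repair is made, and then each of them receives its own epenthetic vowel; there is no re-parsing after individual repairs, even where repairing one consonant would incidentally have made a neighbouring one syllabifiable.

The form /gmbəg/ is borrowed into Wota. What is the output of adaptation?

Substitution: /g/ → /d/, giving /dmbəd/.
Under (C)V(N), the unsyllabifiable consonants are /d/, /m/, /d/ (only a nasal (/m/, /n/, or /ŋ/) is licensed in coda position; onsets are limited to one consonant).
Each unlicensed consonant becomes the onset of a new syllable: /d/ → /do/, /m/ → /mo/, /d/ → /do/.

domobədo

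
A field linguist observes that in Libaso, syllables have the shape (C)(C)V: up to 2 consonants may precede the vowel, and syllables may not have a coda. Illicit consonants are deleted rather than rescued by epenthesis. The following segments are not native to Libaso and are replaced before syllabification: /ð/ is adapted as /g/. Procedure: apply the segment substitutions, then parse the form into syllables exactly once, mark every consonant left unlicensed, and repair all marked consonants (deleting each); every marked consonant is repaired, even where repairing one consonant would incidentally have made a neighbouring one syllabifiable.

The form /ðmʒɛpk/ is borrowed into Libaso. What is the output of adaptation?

Substitution: /ð/ → /g/, giving /gmʒɛpk/.
Syllabifying with onset maximization leaves /g/, /p/, /k/ stranded (no codas are permitted; onsets may contain at most 2 consonants).
Each unlicensed consonant is deleted: /g/, /p/, /k/.

mʒɛ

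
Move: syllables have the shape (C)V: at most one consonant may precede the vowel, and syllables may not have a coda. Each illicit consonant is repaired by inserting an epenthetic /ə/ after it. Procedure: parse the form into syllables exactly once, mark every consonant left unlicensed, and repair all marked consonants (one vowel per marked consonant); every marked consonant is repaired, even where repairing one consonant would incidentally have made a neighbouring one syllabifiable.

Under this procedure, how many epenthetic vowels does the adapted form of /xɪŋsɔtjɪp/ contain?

The unsyllabifiable consonants are /ŋ/, /t/, /p/; each receives one epenthetic vowel.

3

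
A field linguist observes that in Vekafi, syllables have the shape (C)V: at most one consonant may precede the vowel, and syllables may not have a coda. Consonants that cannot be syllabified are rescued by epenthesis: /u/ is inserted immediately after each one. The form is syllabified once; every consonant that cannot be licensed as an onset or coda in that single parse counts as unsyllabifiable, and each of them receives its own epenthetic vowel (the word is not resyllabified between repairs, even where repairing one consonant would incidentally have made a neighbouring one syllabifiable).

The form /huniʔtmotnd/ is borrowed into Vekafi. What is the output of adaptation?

huniʔutumotunudu

The consonants /ʔ/, /t/, /t/, /n/, /d/ cannot be parsed into a legal (C)V syllable (no codas are permitted; onsets are limited to one consonant).
Epenthesis after each stranded consonant: /ʔ/ → /ʔu/, /t/ → /tu/, /t/ → /tu/, /n/ → /nu/, /d/ → /du/.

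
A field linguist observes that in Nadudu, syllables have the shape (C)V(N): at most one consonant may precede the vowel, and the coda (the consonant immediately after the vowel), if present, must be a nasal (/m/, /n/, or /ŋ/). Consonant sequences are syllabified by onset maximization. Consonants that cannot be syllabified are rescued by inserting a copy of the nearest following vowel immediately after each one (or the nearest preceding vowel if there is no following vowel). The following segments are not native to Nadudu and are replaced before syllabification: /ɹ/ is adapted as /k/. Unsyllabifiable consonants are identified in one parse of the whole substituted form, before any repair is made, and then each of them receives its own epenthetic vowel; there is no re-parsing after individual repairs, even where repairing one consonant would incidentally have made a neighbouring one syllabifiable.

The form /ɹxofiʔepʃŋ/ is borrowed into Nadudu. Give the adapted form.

koxofiʔepeʃeŋe

Substitution: /ɹ/ → /k/, giving /kxofiʔepʃŋ/.
Syllabifying with onset maximization leaves /k/, /p/, /ʃ/, /ŋ/ stranded (only a nasal (/m/, /n/, or /ŋ/) is licensed in coda position; onsets are limited to one consonant).
Inserting the epenthetic vowel yields /k/ → /ko/, /p/ → /pe/, /ʃ/ → /ʃe/, /ŋ/ → /ŋe/.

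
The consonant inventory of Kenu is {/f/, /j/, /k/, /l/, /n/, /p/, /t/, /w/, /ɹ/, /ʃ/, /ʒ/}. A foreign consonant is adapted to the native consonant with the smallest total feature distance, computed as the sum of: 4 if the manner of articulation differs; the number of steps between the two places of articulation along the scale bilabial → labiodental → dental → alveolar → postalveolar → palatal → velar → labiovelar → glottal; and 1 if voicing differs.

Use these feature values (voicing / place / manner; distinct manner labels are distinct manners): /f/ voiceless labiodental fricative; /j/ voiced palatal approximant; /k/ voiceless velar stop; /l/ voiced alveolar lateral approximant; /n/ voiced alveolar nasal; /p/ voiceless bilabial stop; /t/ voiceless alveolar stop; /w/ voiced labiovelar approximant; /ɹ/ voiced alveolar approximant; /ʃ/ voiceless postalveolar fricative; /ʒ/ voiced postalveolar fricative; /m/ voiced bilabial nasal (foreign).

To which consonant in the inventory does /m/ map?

n

/n/ is closest: same manner (nasal), place distance 3 (bilabial→alveolar), same voicing; total 3. Next closest is /p/ at distance 5.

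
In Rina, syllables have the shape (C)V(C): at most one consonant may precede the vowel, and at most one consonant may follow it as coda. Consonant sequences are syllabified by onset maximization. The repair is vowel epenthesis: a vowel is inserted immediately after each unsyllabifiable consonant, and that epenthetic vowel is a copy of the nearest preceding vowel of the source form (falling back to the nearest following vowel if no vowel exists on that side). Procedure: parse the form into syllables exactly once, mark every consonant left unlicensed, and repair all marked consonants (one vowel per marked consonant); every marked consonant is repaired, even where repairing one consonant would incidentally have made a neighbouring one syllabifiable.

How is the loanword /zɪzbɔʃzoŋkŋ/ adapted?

zɪzbɔʃzoŋkoŋo

Syllabifying with onset maximization leaves /k/, /ŋ/ stranded (at most one coda consonant is licensed; onsets are limited to one consonant).
Epenthesis after each stranded consonant: /k/ → /ko/, /ŋ/ → /ŋo/.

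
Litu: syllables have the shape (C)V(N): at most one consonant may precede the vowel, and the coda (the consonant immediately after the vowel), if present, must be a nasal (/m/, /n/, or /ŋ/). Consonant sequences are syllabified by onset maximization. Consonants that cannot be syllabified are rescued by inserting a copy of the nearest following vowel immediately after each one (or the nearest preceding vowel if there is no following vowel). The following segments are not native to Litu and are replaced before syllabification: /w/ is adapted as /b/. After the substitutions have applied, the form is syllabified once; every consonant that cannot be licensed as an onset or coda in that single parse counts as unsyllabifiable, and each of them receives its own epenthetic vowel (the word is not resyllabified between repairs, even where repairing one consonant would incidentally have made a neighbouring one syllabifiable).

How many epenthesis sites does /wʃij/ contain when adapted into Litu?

After substitution the input is /bʃij/.
The unsyllabifiable consonants are /b/, /j/; each receives one epenthetic vowel.

2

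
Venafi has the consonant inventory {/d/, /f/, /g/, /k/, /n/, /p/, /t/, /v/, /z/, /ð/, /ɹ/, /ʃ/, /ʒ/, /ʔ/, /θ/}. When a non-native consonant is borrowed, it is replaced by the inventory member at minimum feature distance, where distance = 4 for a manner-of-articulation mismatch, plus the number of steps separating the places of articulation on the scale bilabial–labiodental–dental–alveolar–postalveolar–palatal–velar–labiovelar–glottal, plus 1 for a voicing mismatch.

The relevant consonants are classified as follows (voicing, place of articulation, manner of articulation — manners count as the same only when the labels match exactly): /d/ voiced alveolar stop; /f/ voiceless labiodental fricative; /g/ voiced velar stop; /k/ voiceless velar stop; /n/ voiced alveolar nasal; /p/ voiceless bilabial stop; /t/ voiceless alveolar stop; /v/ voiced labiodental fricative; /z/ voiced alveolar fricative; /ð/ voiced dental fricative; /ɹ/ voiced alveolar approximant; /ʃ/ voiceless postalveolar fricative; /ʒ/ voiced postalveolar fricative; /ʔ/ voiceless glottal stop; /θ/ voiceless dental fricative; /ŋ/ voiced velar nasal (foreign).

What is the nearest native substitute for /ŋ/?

n

/n/ is closest: same manner (nasal), place distance 3 (velar→alveolar), same voicing; total 3. Next closest is /g/ at distance 4.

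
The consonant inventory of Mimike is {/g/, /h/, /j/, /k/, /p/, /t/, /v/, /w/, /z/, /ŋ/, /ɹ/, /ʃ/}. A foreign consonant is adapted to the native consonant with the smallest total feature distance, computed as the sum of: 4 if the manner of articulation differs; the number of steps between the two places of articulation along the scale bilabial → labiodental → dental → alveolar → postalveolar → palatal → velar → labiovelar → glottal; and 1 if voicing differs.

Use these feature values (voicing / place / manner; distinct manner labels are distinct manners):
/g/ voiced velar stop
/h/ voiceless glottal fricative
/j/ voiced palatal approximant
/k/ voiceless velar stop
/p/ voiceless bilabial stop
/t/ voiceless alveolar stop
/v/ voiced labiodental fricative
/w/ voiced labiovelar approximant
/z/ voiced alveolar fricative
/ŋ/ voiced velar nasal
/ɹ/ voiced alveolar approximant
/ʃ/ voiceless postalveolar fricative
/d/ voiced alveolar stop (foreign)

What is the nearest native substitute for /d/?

t

/t/ is closest: same manner (stop), place distance 0 (alveolar→alveolar), voicing differs (+1); total 1. Next closest is /g/ at distance 3.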